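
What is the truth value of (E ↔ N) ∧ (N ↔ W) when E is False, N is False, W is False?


E = False, N = False, W = False
Step 1: E ↔ N is true when E and N have the same value. Result: True
Step 2: N ↔ W is true when N and W have the same value. Result: True
Step 3: True ∧ True = True

True


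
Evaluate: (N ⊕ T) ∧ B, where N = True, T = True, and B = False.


N = True, T = True, B = False
Step 1: N ⊕ T = True XOR True = False
Step 2: False ∧ B = False AND False = False
XOR true when exactly one of N,T is true; then AND with B.

False


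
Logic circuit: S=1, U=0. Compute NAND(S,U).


S AND U = 0
NOT(0) = 1

1


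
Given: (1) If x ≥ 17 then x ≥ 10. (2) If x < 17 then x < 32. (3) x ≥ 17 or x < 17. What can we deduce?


Constructive dilemma: (P → Q) ∧ (R → S), P ∨ R ⊢ Q ∨ S
Premise 1: x ≥ 17 → x ≥ 10
Premise 2: x < 17 → x < 32
Premise 3: x ≥ 17 ∨ x < 17
Case 1: Assuming x ≥ 17, then by Premise 1, x ≥ 10.
Case 2: Assuming x < 17, then by Premise 2, x < 32.
Since one of x ≥ 17 or x < 17 must hold, we get x ≥ 10 or x < 32.

x ≥ 10 or x < 32.


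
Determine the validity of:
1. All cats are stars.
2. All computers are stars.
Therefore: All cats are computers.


Premise 1: All cats are stars.
Premise 2: All computers are stars.
Conclusion: All cats are computers.
Fallacy: undistributed middle. stars is predicate in both.
Counterexample: cats and computers could be disjoint subsets of stars.

Invalid


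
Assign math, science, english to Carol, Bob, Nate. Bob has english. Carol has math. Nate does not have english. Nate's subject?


From clues:
  Carol → math
  Bob → english
By elimination, Nate gets the remaining.

science


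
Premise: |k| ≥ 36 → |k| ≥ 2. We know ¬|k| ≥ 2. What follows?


Modus tollens: P → Q, ¬Q ⊢ ¬P
P: |k| ≥ 36
Q: |k| ≥ 2
We have P → Q and Q is false.
By modus tollens, P must be false.

It is not the case that |k| ≥ 36


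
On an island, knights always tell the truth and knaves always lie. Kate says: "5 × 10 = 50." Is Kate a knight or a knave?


Statement: "5 × 10 = 50."
Actual: 5 × 10 = 50
Claimed: 50
Statement is TRUE → Kate tells the truth → Knight

Knight


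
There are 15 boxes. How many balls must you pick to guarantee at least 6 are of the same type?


Pigeonhole: to guarantee k in one of n categories, need (k-1)×n + 1.
k = 6, n = 15
Minimum = (6-1) × 15 + 1 = 5 × 15 + 1

76


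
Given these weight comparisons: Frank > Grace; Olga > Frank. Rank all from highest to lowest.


Constraints: Frank > Grace; Olga > Frank
Method: at each step, the next-highest is the one remaining person who never appears on the smaller side of a constraint between remaining people.
  Step 1: remaining {Olga, Grace, Frank}; on the smaller side: {Grace, Frank} → Olga is next (Olga > Frank).
  Step 2: remaining {Grace, Frank}; on the smaller side: {Grace} → Frank is next (Frank > Grace).
  Step 3: only Grace remains → lowest.
Final ranking (highest to lowest):

Olga > Frank > Grace


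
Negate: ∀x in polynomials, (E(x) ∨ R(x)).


Original: ∀x (E(x) ∨ R(x))
Rule: ¬∀→∃, ¬∃→∀, negate predicate.
Negation: ∃x (¬E(x) ∧ ¬R(x))

∃x (¬E(x) ∧ ¬R(x))


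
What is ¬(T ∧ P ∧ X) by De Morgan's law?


De Morgan's law: ¬(P ∧ Q ∧ R) ≡ ¬P ∨ ¬Q ∨ ¬R
¬(T ∧ P ∧ X) = ¬T ∨ ¬P ∨ ¬X

¬T ∨ ¬P ∨ ¬X


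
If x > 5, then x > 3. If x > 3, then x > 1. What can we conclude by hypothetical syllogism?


Hypothetical syllogism: P → Q, Q → R ⊢ P → R
Premise 1: x > 5 → x > 3
Premise 2: x > 3 → x > 1
Chain the implications: the middle term (x > 3) links the two.
Conclusion: If x > 5, then x > 1.

If x > 5, then x > 1.


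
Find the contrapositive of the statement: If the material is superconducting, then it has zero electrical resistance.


Original: If the material is superconducting, then it has zero electrical resistance
Contrapositive: If ¬Q, then ¬P
Negate Q: not (it has zero electrical resistance)
Negate P: not (the material is superconducting)

If not (it has zero electrical resistance), then not (the material is superconducting).


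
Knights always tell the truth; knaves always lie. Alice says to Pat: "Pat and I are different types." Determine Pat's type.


Alice says: "Pat and I are different types."
Case 1: Alice is a Knight (truth-teller)
  Statement is true → they ARE different → Pat is a Knave
Case 2: Alice is a Knave (liar)
  Statement is false → they are NOT different → Pat is a Knave
In both cases, Pat is a Knave.

Knave


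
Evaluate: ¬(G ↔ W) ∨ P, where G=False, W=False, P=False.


G = False, W = False, P = False
Expression: ¬(G ↔ W) ∨ P
Step 1: G ↔ W = (False iff False) = True
Step 2: ¬(G ↔ W) = NOT True = False
Step 3: (False) ∨ P = False OR False = False

False


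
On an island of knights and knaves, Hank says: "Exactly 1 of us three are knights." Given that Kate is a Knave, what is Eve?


Hank claims exactly 1 knights among Hank, Kate, Eve.
Given: Kate is a Knave.

Case 1: Hank is a Knight (tells truth)
  Then exactly 1 of the three are knights.
  Counting Hank, Kate: 1 knight(s) so far. Need 0 more → Eve = Knave.
Case 2: Hank is a Knave (lies)
  Then the count is NOT 1.
  If Eve = Knight, count = 1 = 1 → claim would be true, contradicts lie.
  If Eve = Knave, count = 0 ≠ 1 → lie confirmed ✓

Eve is a Knave.

Knave


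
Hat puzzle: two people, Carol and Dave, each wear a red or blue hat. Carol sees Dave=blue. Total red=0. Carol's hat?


Total red = 0, Dave = blue
Red accounted for: 0
Remaining for Carol: 0
Carol's hat is blue.

blue


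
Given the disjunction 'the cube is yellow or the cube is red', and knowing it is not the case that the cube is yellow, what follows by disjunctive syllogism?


Disjunctive syllogism: P ∨ Q, ¬P ⊢ Q
Disjunction: the cube is yellow ∨ the cube is red
We know it is not the case that the cube is yellow.
By disjunctive syllogism, the other disjunct must be true.

The cube is red


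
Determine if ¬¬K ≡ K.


Expression 1: ¬¬K
Expression 2: K
Truth table (K | Expr1 Expr2):
  T |   T     T
  F |   F     F
All 2 rows agree, so the expressions are logically equivalent.

Yes


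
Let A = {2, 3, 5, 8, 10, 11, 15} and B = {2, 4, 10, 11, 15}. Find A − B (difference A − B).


A = {2, 3, 5, 8, 10, 11, 15}
B = {2, 4, 10, 11, 15}
Operation: difference A − B
In A but not B: 3, 5, 8

{3, 5, 8}


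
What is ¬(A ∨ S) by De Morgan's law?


De Morgan's law: ¬(P ∨ Q) ≡ ¬P ∧ ¬Q
¬(A ∨ S) = ¬A ∧ ¬S

¬A ∧ ¬S


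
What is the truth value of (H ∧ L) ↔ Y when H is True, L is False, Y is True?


H = True, L = False, Y = True
Step 1: H ∧ L = True AND False = False
Step 2: (False) ↔ Y: true when both sides have same truth value.
Result: False ↔ True = False

False


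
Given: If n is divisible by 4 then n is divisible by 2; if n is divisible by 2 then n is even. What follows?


Hypothetical syllogism: P → Q, Q → R ⊢ P → R
Premise 1: n is divisible by 4 → n is divisible by 2
Premise 2: n is divisible by 2 → n is even
Chain the implications: the middle term (n is divisible by 2) links the two.
Conclusion: If n is divisible by 4, then n is even.

If n is divisible by 4, then n is even.


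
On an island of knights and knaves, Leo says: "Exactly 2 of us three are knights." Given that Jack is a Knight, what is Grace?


Leo claims exactly 2 knights among Leo, Jack, Grace.
Given: Jack is a Knight.

Case 1: Leo is a Knight (tells truth)
  Then exactly 2 of the three are knights.
  Counting Leo, Jack: 2 knight(s) so far. Need 0 more → Grace = Knave.
Case 2: Leo is a Knave (lies)
  Then the count is NOT 2.
  If Grace = Knight, count = 2 = 2 → claim would be true, contradicts lie.
  If Grace = Knave, count = 1 ≠ 2 → lie confirmed ✓

Grace is a Knave.

Knave


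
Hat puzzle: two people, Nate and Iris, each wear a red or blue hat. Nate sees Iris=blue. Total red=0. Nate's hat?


Total red = 0, Iris = blue
Red accounted for: 0
Remaining for Nate: 0
Nate's hat is blue.

blue


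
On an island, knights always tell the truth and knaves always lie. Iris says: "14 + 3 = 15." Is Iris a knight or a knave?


Statement: "14 + 3 = 15."
Actual: 14 + 3 = 17
Claimed: 15
Statement is FALSE → Iris lies → Knave

Knave


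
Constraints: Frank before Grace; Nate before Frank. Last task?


Constraints: Frank before Grace; Nate before Frank
The last task can have nothing scheduled after it, so it must never appear on the left of a 'before'.
Tasks appearing before some other task: Frank, Nate.
The only task not in that list is Grace → it is last.

Grace


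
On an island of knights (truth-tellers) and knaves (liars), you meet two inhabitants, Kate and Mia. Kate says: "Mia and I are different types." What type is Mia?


Kate says: "Mia and I are different types."
Case 1: Kate is a Knight (truth-teller)
  Statement is true → they ARE different → Mia is a Knave
Case 2: Kate is a Knave (liar)
  Statement is false → they are NOT different → Mia is a Knave
In both cases, Mia is a Knave.

Knave


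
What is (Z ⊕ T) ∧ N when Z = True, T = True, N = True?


Z = True, T = True, N = True
Step 1: Z ⊕ T = True XOR True = False
Step 2: False ∧ N = False AND True = False
XOR true when exactly one of Z,T is true; then AND with N.

False


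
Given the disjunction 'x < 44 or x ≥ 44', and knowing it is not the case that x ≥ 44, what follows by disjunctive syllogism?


Disjunctive syllogism: P ∨ Q, ¬P ⊢ Q
Disjunction: x < 44 ∨ x ≥ 44
We know it is not the case that x ≥ 44.
By disjunctive syllogism, the other disjunct must be true.

x < 44


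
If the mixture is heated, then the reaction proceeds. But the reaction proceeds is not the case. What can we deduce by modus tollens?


Modus tollens: P → Q, ¬Q ⊢ ¬P
P: the mixture is heated
Q: the reaction proceeds
We have P → Q and Q is false.
By modus tollens, P must be false.

It is not the case that the mixture is heated


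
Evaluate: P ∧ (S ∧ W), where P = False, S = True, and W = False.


P = False, S = True, W = False
Step 1: S ∧ W = True AND False = False
Step 2: P ∧ False = False AND False = False
AND is true only when ALL operands are true.

False


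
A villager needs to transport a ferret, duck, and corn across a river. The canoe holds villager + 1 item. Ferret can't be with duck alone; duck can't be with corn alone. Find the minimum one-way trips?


1. villager+duck → 2. villager ← 3. villager+ferret → 4. villager+duck ← 5. villager+corn → 6. villager ← 7. villager+duck →
Minimum trips = 7

7


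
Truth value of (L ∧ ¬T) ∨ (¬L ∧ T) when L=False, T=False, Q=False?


L = False, T = False, Q = False
Expression: (L ∧ ¬T) ∨ (¬L ∧ T)
Step 1: ¬T = NOT False = True
Step 2: L ∧ ¬T = False AND True = False
Step 3: ¬L = NOT False = True
Step 4: ¬L ∧ T = True AND False = False
Step 5: (False) ∨ (False) = False OR False = False

False


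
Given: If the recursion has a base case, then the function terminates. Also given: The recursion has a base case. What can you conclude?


Modus ponens: P → Q, P ⊢ Q
P: the recursion has a base case
Q: the function terminates
We have P → Q and P is true.
By modus ponens, Q must be true.

The function terminates


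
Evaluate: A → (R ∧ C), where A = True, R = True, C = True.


A = True, R = True, C = True
Step 1: R ∧ C = True AND True = True
Step 2: A → (True): false only when A=True and consequent=False.
Result: True

True


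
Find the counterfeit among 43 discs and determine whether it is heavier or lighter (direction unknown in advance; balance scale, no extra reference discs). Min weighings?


Let n = 43. 86 possibilities (n discs × lighter/heavier); each weighing has 3 outcomes.
Bound for k weighings: say the first weighing puts j discs on each pan. If it tips, the 2j weighed discs remain suspects (each with a known direction) and k-1 weighings give 3^(k-1) outcomes; 3^(k-1) is odd, so 2j ≤ 3^(k-1) - 1. If it balances, the n - 2j unweighed discs remain with direction unknown: 2(n - 2j) ≤ 3^(k-1) - 1 by the same parity argument. Adding, n ≤ (3^(k-1) - 1) + (3^(k-1) - 1)/2 = (3^k - 3)/2, and the classical three-group strategy achieves this (3 discs in 2 weighings, 12 in 3, 39 in 4, 120 in 5).
So we need the smallest k with (3^k - 3)/2 ≥ 43.
k = 4: (3^4 - 3)/2 = 39 < 43 ✗
k = 5: (3^5 - 3)/2 = 120 ≥ 43 ✓

5


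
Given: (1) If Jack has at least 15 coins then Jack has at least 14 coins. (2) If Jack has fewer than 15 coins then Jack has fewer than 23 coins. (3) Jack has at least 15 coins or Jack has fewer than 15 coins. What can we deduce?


Constructive dilemma: (P → Q) ∧ (R → S), P ∨ R ⊢ Q ∨ S
Premise 1: Jack has at least 15 coins → Jack has at least 14 coins
Premise 2: Jack has fewer than 15 coins → Jack has fewer than 23 coins
Premise 3: Jack has at least 15 coins ∨ Jack has fewer than 15 coins
Case 1: Assuming Jack has at least 15 coins, then by Premise 1, Jack has at least 14 coins.
Case 2: Assuming Jack has fewer than 15 coins, then by Premise 2, Jack has fewer than 23 coins.
Since one of Jack has at least 15 coins or Jack has fewer than 15 coins must hold, we get Jack has at least 14 coins or Jack has fewer than 23 coins.

Jack has at least 14 coins or Jack has fewer than 23 coins.


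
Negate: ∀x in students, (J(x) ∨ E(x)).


Original: ∀x (J(x) ∨ E(x))
Rule: ¬∀→∃, ¬∃→∀, negate predicate.
Negation: ∃x (¬J(x) ∧ ¬E(x))

∃x (¬J(x) ∧ ¬E(x))


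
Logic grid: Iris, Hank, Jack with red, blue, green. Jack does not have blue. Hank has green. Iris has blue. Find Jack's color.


From clues:
  Iris → blue
  Hank → green
By elimination, Jack gets the remaining.

red


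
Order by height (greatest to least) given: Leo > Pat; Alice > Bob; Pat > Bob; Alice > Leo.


Constraints: Leo > Pat; Alice > Bob; Pat > Bob; Alice > Leo
Method: at each step, the next-highest is the one remaining person who never appears on the smaller side of a constraint between remaining people.
  Step 1: remaining {Alice, Leo, Pat, Bob}; on the smaller side: {Leo, Pat, Bob} → Alice is next (Alice > Bob; Alice > Leo).
  Step 2: remaining {Leo, Pat, Bob}; on the smaller side: {Pat, Bob} → Leo is next (Leo > Pat).
  Step 3: remaining {Pat, Bob}; on the smaller side: {Bob} → Pat is next (Pat > Bob).
  Step 4: only Bob remains → lowest.
Final ranking (highest to lowest):

Alice > Leo > Pat > Bob


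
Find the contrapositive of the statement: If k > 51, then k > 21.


Original: If k > 51, then k > 21
Contrapositive: If ¬Q, then ¬P
Negate Q: not (k > 21)
Negate P: not (k > 51)

If not (k > 21), then not (k > 51).


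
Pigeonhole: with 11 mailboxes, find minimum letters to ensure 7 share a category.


Pigeonhole: to guarantee k in one of n categories, need (k-1)×n + 1.
k = 7, n = 11
Minimum = (7-1) × 11 + 1 = 6 × 11 + 1

67


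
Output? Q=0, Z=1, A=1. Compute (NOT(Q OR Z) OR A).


Q OR Z = 1
NOT(1) = 0
0 OR 1 = 1

1


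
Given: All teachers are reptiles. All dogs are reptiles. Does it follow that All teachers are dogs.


Premise 1: All teachers are reptiles.
Premise 2: All dogs are reptiles.
Conclusion: All teachers are dogs.
Fallacy: undistributed middle. reptiles is predicate in both.
Counterexample: teachers and dogs could be disjoint subsets of reptiles.

Invalid


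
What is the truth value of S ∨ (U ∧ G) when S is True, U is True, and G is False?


S = True, U = True, G = False
Step 1: U ∧ G = True AND False = False
Step 2: S ∨ False = True OR False = True
AND evaluated first (higher precedence); then OR applied.

True


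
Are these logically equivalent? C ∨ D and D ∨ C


Expression 1: C ∨ D
Expression 2: D ∨ C
Truth table (C D | Expr1 Expr2):
  T T |   T     T
  T F |   T     T
  F T |   T     T
  F F |   F     F
All 4 rows agree, so the expressions are logically equivalent.

Yes


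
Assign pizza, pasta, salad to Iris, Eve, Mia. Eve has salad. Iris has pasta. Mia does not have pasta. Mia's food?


From clues:
  Eve → salad
  Iris → pasta
By elimination, Mia gets the remaining.

pizza


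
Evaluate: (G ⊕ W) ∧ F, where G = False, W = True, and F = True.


G = False, W = True, F = True
Step 1: G ⊕ W = False XOR True = True
Step 2: True ∧ F = True AND True = True
XOR true when exactly one of G,W is true; then AND with F.

True


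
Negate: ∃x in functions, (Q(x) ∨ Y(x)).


Original: ∃x (Q(x) ∨ Y(x))
Rule: ¬∀→∃, ¬∃→∀, negate predicate.
Negation: ∀x (¬Q(x) ∧ ¬Y(x))

∀x (¬Q(x) ∧ ¬Y(x))


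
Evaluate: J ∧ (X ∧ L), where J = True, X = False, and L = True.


J = True, X = False, L = True
Step 1: X ∧ L = False AND True = False
Step 2: J ∧ False = True AND False = False
AND is true only when ALL operands are true.

False


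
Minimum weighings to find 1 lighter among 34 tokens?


Each weighing has 3 outcomes (left heavy / balance / right heavy), so k weighings distinguish at most 3^k cases; splitting into three near-equal groups achieves this.
Need 3^k ≥ 34: 3^3 = 27 < 34 ≤ 3^4 = 81
k = ⌈log₃(34)⌉ = 4

4


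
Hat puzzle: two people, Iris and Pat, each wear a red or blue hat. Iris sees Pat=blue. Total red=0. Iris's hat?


Total red = 0, Pat = blue
Red accounted for: 0
Remaining for Iris: 0
Iris's hat is blue.

blue


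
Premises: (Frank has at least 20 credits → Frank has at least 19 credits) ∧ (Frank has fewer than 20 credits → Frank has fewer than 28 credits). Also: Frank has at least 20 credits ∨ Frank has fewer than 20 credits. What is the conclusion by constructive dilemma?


Constructive dilemma: (P → Q) ∧ (R → S), P ∨ R ⊢ Q ∨ S
Premise 1: Frank has at least 20 credits → Frank has at least 19 credits
Premise 2: Frank has fewer than 20 credits → Frank has fewer than 28 credits
Premise 3: Frank has at least 20 credits ∨ Frank has fewer than 20 credits
Case 1: Assuming Frank has at least 20 credits, then by Premise 1, Frank has at least 19 credits.
Case 2: Assuming Frank has fewer than 20 credits, then by Premise 2, Frank has fewer than 28 credits.
Since one of Frank has at least 20 credits or Frank has fewer than 20 credits must hold, we get Frank has at least 19 credits or Frank has fewer than 28 credits.

Frank has at least 19 credits or Frank has fewer than 28 credits.


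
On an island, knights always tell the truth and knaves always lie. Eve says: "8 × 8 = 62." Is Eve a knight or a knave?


Statement: "8 × 8 = 62."
Actual: 8 × 8 = 64
Claimed: 62
Statement is FALSE → Eve lies → Knave

Knave


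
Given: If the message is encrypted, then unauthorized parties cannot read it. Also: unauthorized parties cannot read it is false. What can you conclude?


Modus tollens: P → Q, ¬Q ⊢ ¬P
P: the message is encrypted
Q: unauthorized parties cannot read it
We have P → Q and Q is false.
By modus tollens, P must be false.

It is not the case that the message is encrypted


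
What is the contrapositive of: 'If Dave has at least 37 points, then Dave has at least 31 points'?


Original: If Dave has at least 37 points, then Dave has at least 31 points
Contrapositive: If ¬Q, then ¬P
Negate Q: not (Dave has at least 31 points)
Negate P: not (Dave has at least 37 points)

If not (Dave has at least 31 points), then not (Dave has at least 37 points).


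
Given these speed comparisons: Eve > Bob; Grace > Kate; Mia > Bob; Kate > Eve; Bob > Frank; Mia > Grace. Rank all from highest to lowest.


Constraints: Eve > Bob; Grace > Kate; Mia > Bob; Kate > Eve; Bob > Frank; Mia > Grace
Method: at each step, the next-highest is the one remaining person who never appears on the smaller side of a constraint between remaining people.
  Step 1: remaining {Grace, Mia, Bob, Eve, Kate, Frank}; on the smaller side: {Grace, Bob, Eve, Kate, Frank} → Mia is next (Mia > Bob; Mia > Grace).
  Step 2: remaining {Grace, Bob, Eve, Kate, Frank}; on the smaller side: {Bob, Eve, Kate, Frank} → Grace is next (Grace > Kate).
  Step 3: remaining {Bob, Eve, Kate, Frank}; on the smaller side: {Bob, Eve, Frank} → Kate is next (Kate > Eve).
  Step 4: remaining {Bob, Eve, Frank}; on the smaller side: {Bob, Frank} → Eve is next (Eve > Bob).
  Step 5: remaining {Bob, Frank}; on the smaller side: {Frank} → Bob is next (Bob > Frank).
  Step 6: only Frank remains → lowest.
Final ranking (highest to lowest):

Mia > Grace > Kate > Eve > Bob > Frank


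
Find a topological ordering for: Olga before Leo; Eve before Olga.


Constraints: Olga before Leo; Eve before Olga
Method: repeatedly schedule the remaining task that has no remaining task required before it.
  Step 1: remaining {Leo, Eve, Olga}; every task except Eve still has a predecessor pending → schedule Eve.
  Step 2: remaining {Leo, Olga}; every task except Olga still has a predecessor pending → schedule Olga.
  Step 3: only Leo remains → schedule Leo.
Resulting order:

Eve → Olga → Leo


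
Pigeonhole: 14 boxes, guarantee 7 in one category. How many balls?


Pigeonhole: to guarantee k in one of n categories, need (k-1)×n + 1.
k = 7, n = 14
Minimum = (7-1) × 14 + 1 = 6 × 14 + 1

85


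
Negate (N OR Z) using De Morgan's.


De Morgan's law: ¬(P ∨ Q) ≡ ¬P ∧ ¬Q
¬(N ∨ Z) = ¬N ∧ ¬Z

¬N ∧ ¬Z


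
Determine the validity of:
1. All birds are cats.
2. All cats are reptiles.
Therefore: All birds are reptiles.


Premise 1: All birds are cats.
Premise 2: All cats are reptiles.
Conclusion: All birds are reptiles.
Barbara syllogism (AAA-1): All A are B, All B are C → All A are C.
Middle term (cats) distributed in premise 2.

Valid


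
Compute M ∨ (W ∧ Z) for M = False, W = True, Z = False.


M = False, W = True, Z = False
Step 1: W ∧ Z = True AND False = False
Step 2: M ∨ False = False OR False = False
AND evaluated first (higher precedence); then OR applied.

False


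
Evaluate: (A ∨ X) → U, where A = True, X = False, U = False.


A = True, X = False, U = False
Step 1: A ∨ X = True OR False = True
Step 2: (True) → U: false only when antecedent=True and U=False.
Result: False

False


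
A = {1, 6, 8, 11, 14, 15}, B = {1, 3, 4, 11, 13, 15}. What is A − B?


A = {1, 6, 8, 11, 14, 15}
B = {1, 3, 4, 11, 13, 15}
Operation: difference A − B
In A but not B: 6, 8, 14

{6, 8, 14}


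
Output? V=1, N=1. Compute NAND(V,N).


V AND N = 1
NOT(1) = 0

0


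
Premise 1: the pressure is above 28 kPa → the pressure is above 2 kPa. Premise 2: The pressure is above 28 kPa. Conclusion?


Modus ponens: P → Q, P ⊢ Q
P: the pressure is above 28 kPa
Q: the pressure is above 2 kPa
We have P → Q and P is true.
By modus ponens, Q must be true.

The pressure is above 2 kPa


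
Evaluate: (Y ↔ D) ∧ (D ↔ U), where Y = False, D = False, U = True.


Y = False, D = False, U = True
Step 1: Y ↔ D is true when Y and D have the same value. Result: True
Step 2: D ↔ U is true when D and U have the same value. Result: False
Step 3: True ∧ False = False

False


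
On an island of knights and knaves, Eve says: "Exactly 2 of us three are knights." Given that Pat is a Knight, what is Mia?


Eve claims exactly 2 knights among Eve, Pat, Mia.
Given: Pat is a Knight.

Case 1: Eve is a Knight (tells truth)
  Then exactly 2 of the three are knights.
  Counting Eve, Pat: 2 knight(s) so far. Need 0 more → Mia = Knave.
Case 2: Eve is a Knave (lies)
  Then the count is NOT 2.
  If Mia = Knight, count = 2 = 2 → claim would be true, contradicts lie.
  If Mia = Knave, count = 1 ≠ 2 → lie confirmed ✓

Mia is a Knave.

Knave


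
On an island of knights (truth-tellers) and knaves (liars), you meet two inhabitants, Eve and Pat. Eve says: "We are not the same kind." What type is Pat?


Eve says: "We are not the same kind."
Case 1: Eve is a Knight (truth-teller)
  Statement is true → they ARE different → Pat is a Knave
Case 2: Eve is a Knave (liar)
  Statement is false → they are NOT different → Pat is a Knave
In both cases, Pat is a Knave.

Knave


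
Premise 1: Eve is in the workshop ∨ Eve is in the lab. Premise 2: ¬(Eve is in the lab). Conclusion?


Disjunctive syllogism: P ∨ Q, ¬P ⊢ Q
Disjunction: Eve is in the workshop ∨ Eve is in the lab
We know it is not the case that Eve is in the lab.
By disjunctive syllogism, the other disjunct must be true.

Eve is in the workshop


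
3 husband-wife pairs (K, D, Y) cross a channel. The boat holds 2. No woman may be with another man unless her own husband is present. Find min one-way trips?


Label couples K, D, Y (H = husband, W = wife).
Counting alone: 6 people, the boat carries 2 and someone must bring it back, so each round trip nets at most +1 on the far side until the last crossing → at least 9 trips. The jealousy constraint makes 9 impossible; the shortest valid schedule has 11:
1. WK+WD →  (far: WK,WD; near: HK,HD,HY,WY)
2. WK ←       (far: WD; near: HK,HD,HY,WK,WY)
3. WK+WY →  (far: WK,WD,WY; near: HK,HD,HY)
4. WK ←       (far: WD,WY; near: HK,HD,HY,WK)
5. HD+HY →  (far: HD,WD,HY,WY; near: HK,WK)
6. HD+WD ←  (far: HY,WY; near: HK,WK,HD,WD)
7. HK+HD →  (far: HK,HD,HY,WY; near: WK,WD)
8. WY ←       (far: HK,HD,HY; near: WK,WD,WY)
9. WK+WD →  (far: HK,WK,HD,WD,HY; near: WY)
10. HY ←      (far: HK,WK,HD,WD; near: HY,WY)
11. HY+WY → (far: all six; near: empty)
In every state each wife is either with her husband or with no other man.
Minimum trips = 11

11


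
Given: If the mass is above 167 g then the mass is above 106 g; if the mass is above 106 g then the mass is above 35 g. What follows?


Hypothetical syllogism: P → Q, Q → R ⊢ P → R
Premise 1: the mass is above 167 g → the mass is above 106 g
Premise 2: the mass is above 106 g → the mass is above 35 g
Chain the implications: the middle term (the mass is above 106 g) links the two.
Conclusion: If the mass is above 167 g, then the mass is above 35 g.

If the mass is above 167 g, then the mass is above 35 g.


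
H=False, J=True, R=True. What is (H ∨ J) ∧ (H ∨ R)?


H = False, J = True, R = True
Expression: (H ∨ J) ∧ (H ∨ R)
Step 1: H ∨ J = False OR True = True
Step 2: H ∨ R = False OR True = True
Step 3: (True) ∧ (True) = True AND True = True

True


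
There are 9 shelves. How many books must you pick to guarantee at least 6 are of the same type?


Pigeonhole: to guarantee k in one of n categories, need (k-1)×n + 1.
k = 6, n = 9
Minimum = (6-1) × 9 + 1 = 5 × 9 + 1

46


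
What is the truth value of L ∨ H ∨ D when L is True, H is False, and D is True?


L = True, H = False, D = True
Step 1: L ∨ H = True OR False = True
Step 2: True ∨ D = True OR True = True
OR is true when at least one operand is true.

True


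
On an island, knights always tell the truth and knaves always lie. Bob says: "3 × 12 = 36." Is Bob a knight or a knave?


Statement: "3 × 12 = 36."
Actual: 3 × 12 = 36
Claimed: 36
Statement is TRUE → Bob tells the truth → Knight

Knight


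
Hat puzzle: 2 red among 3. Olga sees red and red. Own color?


Total red = 2, seen red = 2
Own red = 2 - 2 = 0
Olga's hat is blue.

blue


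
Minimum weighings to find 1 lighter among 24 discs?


Each weighing has 3 outcomes (left heavy / balance / right heavy), so k weighings distinguish at most 3^k cases; splitting into three near-equal groups achieves this.
Need 3^k ≥ 24: 3^2 = 9 < 24 ≤ 3^3 = 27
k = ⌈log₃(24)⌉ = 3

3


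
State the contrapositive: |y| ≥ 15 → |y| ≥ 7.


Original: If |y| ≥ 15, then |y| ≥ 7
Contrapositive: If ¬Q, then ¬P
Negate Q: not (|y| ≥ 7)
Negate P: not (|y| ≥ 15)

If not (|y| ≥ 7), then not (|y| ≥ 15).


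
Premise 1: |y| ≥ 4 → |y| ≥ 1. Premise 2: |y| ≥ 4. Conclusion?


Modus ponens: P → Q, P ⊢ Q
P: |y| ≥ 4
Q: |y| ≥ 1
We have P → Q and P is true.
By modus ponens, Q must be true.

|y| ≥ 1


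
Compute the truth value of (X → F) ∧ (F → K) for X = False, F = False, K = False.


X = False, F = False, K = False
Step 1: X → F is false only when X=True and F=False. Result: True
Step 2: F → K is false only when F=True and K=False. Result: True
Step 3: True ∧ True = True

True


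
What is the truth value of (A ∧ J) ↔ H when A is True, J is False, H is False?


A = True, J = False, H = False
Step 1: A ∧ J = True AND False = False
Step 2: (False) ↔ H: true when both sides have same truth value.
Result: False ↔ False = True

True


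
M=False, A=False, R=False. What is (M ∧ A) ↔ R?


M = False, A = False, R = False
Expression: (M ∧ A) ↔ R
Step 1: M ∧ A = False AND False = False
Step 2: (False) ↔ R = (False iff False) = True

True


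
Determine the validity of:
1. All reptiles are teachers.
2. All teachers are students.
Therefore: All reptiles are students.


Premise 1: All reptiles are teachers.
Premise 2: All teachers are students.
Conclusion: All reptiles are students.
Barbara syllogism (AAA-1): All A are B, All B are C → All A are C.
Middle term (teachers) distributed in premise 2.

Valid


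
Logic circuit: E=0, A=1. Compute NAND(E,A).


E AND A = 0
NOT(0) = 1

1


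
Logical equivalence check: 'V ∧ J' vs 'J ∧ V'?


Expression 1: V ∧ J
Expression 2: J ∧ V
Truth table (V J | Expr1 Expr2):
  T T |   T     T
  T F |   F     F
  F T |   F     F
  F F |   F     F
All 4 rows agree, so the expressions are logically equivalent.

Yes


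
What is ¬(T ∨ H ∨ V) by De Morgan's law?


De Morgan's law: ¬(P ∨ Q ∨ R) ≡ ¬P ∧ ¬Q ∧ ¬R
¬(T ∨ H ∨ V) = ¬T ∧ ¬H ∧ ¬V

¬T ∧ ¬H ∧ ¬V


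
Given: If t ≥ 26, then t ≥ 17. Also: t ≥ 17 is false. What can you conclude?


Modus tollens: P → Q, ¬Q ⊢ ¬P
P: t ≥ 26
Q: t ≥ 17
We have P → Q and Q is false.
By modus tollens, P must be false.

It is not the case that t ≥ 26


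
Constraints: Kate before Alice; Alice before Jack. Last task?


Constraints: Kate before Alice; Alice before Jack
The last task can have nothing scheduled after it, so it must never appear on the left of a 'before'.
Tasks appearing before some other task: Kate, Alice.
The only task not in that list is Jack → it is last.

Jack


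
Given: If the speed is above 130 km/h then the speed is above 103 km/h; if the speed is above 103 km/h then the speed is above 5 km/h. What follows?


Hypothetical syllogism: P → Q, Q → R ⊢ P → R
Premise 1: the speed is above 130 km/h → the speed is above 103 km/h
Premise 2: the speed is above 103 km/h → the speed is above 5 km/h
Chain the implications: the middle term (the speed is above 103 km/h) links the two.
Conclusion: If the speed is above 130 km/h, then the speed is above 5 km/h.

If the speed is above 130 km/h, then the speed is above 5 km/h.


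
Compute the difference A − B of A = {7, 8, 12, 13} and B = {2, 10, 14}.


A = {7, 8, 12, 13}
B = {2, 10, 14}
Operation: difference A − B
In A but not B: 7, 8, 12, 13

{7, 8, 12, 13}


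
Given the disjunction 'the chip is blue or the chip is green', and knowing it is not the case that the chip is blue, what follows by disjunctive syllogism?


Disjunctive syllogism: P ∨ Q, ¬P ⊢ Q
Disjunction: the chip is blue ∨ the chip is green
We know it is not the case that the chip is blue.
By disjunctive syllogism, the other disjunct must be true.

The chip is green


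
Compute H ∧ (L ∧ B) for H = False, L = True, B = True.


H = False, L = True, B = True
Step 1: L ∧ B = True AND True = True
Step 2: H ∧ True = False AND True = False
AND is true only when ALL operands are true.

False


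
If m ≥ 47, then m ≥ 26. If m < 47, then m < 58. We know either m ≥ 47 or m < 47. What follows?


Constructive dilemma: (P → Q) ∧ (R → S), P ∨ R ⊢ Q ∨ S
Premise 1: m ≥ 47 → m ≥ 26
Premise 2: m < 47 → m < 58
Premise 3: m ≥ 47 ∨ m < 47
Case 1: Assuming m ≥ 47, then by Premise 1, m ≥ 26.
Case 2: Assuming m < 47, then by Premise 2, m < 58.
Since one of m ≥ 47 or m < 47 must hold, we get m ≥ 26 or m < 58.

m ≥ 26 or m < 58.


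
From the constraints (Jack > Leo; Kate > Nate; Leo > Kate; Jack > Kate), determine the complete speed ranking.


Constraints: Jack > Leo; Kate > Nate; Leo > Kate; Jack > Kate
Method: at each step, the next-highest is the one remaining person who never appears on the smaller side of a constraint between remaining people.
  Step 1: remaining {Nate, Jack, Leo, Kate}; on the smaller side: {Nate, Leo, Kate} → Jack is next (Jack > Leo; Jack > Kate).
  Step 2: remaining {Nate, Leo, Kate}; on the smaller side: {Nate, Kate} → Leo is next (Leo > Kate).
  Step 3: remaining {Nate, Kate}; on the smaller side: {Nate} → Kate is next (Kate > Nate).
  Step 4: only Nate remains → lowest.
Final ranking (highest to lowest):

Jack > Leo > Kate > Nate


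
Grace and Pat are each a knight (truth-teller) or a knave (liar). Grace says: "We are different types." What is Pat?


Grace says: "We are different types."
Case 1: Grace is a Knight (truth-teller)
  Statement is true → they ARE different → Pat is a Knave
Case 2: Grace is a Knave (liar)
  Statement is false → they are NOT different → Pat is a Knave
In both cases, Pat is a Knave.

Knave


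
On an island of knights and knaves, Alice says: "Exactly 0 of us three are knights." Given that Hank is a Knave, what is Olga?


Alice claims exactly 0 knights among Alice, Hank, Olga.
Given: Hank is a Knave.

Case 1: Alice is a Knight (tells truth)
  Then exactly 0 of the three are knights.
  Counting Alice, Hank: 1 knight(s) so far. Need -1 more → impossible.
Case 2: Alice is a Knave (lies)
  Then the count is NOT 0.
  If Olga = Knave, count = 0 = 0 → claim would be true, contradicts lie.
  If Olga = Knight, count = 1 ≠ 0 → lie confirmed ✓

Olga is a Knight.

Knight


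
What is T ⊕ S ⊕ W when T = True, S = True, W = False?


T = True, S = True, W = False
Step 1: T ⊕ S = True XOR True = False
Step 2: False ⊕ W = False XOR False = False
XOR is true when an odd number of operands are true.

False


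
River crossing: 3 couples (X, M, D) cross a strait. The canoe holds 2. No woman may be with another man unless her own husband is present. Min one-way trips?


Label couples X, M, D (H = husband, W = wife).
Counting alone: 6 people, the canoe carries 2 and someone must bring it back, so each round trip nets at most +1 on the far side until the last crossing → at least 9 trips. The jealousy constraint makes 9 impossible; the shortest valid schedule has 11:
1. WX+WM →  (far: WX,WM; near: HX,HM,HD,WD)
2. WX ←       (far: WM; near: HX,HM,HD,WX,WD)
3. WX+WD →  (far: WX,WM,WD; near: HX,HM,HD)
4. WX ←       (far: WM,WD; near: HX,HM,HD,WX)
5. HM+HD →  (far: HM,WM,HD,WD; near: HX,WX)
6. HM+WM ←  (far: HD,WD; near: HX,WX,HM,WM)
7. HX+HM →  (far: HX,HM,HD,WD; near: WX,WM)
8. WD ←       (far: HX,HM,HD; near: WX,WM,WD)
9. WX+WM →  (far: HX,WX,HM,WM,HD; near: WD)
10. HD ←      (far: HX,WX,HM,WM; near: HD,WD)
11. HD+WD → (far: all six; near: empty)
In every state each wife is either with her husband or with no other man.
Minimum trips = 11

11


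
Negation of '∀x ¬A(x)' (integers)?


Original: ∀x ¬A(x)
Rule: ¬∀→∃, ¬∃→∀, negate predicate.
Negation: ∃x A(x)

∃x A(x)


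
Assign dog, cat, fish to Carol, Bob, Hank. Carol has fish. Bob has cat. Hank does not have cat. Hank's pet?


From clues:
  Carol → fish
  Bob → cat
By elimination, Hank gets the remaining.

dog


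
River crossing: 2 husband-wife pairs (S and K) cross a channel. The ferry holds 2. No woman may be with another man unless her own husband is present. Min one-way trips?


Label couples S and K.
1. WS+WK → (far: WS,WK; near: HS,HK)
2. WS ←   (far: WK; near: HS,HK,WS)
3. HS+HK → (far: HS,HK,WK; near: WS)
4. HS ←   (far: HK,WK; near: HS,WS)  — HS returns, since WS is alone on near bank
5. HS+WS → (far: all four; near: empty)
Every state respects the constraint.
Minimum trips = 5

5


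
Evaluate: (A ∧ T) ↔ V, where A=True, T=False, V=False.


A = True, T = False, V = False
Expression: (A ∧ T) ↔ V
Step 1: A ∧ T = True AND False = False
Step 2: (False) ↔ V = (False iff False) = True

True


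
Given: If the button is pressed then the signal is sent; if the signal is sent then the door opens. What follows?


Hypothetical syllogism: P → Q, Q → R ⊢ P → R
Premise 1: the button is pressed → the signal is sent
Premise 2: the signal is sent → the door opens
Chain the implications: the middle term (the signal is sent) links the two.
Conclusion: If the button is pressed, then the door opens.

If the button is pressed, then the door opens.


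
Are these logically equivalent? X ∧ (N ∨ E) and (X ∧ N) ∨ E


Expression 1: X ∧ (N ∨ E)
Expression 2: (X ∧ N) ∨ E
Truth table (X N E | Expr1 Expr2):
  T T T |   T     T
  T T F |   T     T
  T F T |   T     T
  T F F |   F     F
  F T T |   F     T   ← differ
  F T F |   F     F
  F F T |   F     T   ← differ
  F F F |   F     F
Counterexample: X=F, N=T, E=T gives Expr1 = F but Expr2 = T, so the expressions are NOT logically equivalent.

No


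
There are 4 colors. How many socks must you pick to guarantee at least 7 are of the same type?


Pigeonhole: to guarantee k in one of n categories, need (k-1)×n + 1.
k = 7, n = 4
Minimum = (7-1) × 4 + 1 = 6 × 4 + 1

25


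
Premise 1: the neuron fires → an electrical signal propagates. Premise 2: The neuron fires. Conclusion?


Modus ponens: P → Q, P ⊢ Q
P: the neuron fires
Q: an electrical signal propagates
We have P → Q and P is true.
By modus ponens, Q must be true.

An electrical signal propagates


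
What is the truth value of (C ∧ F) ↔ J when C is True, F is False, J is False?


C = True, F = False, J = False
Step 1: C ∧ F = True AND False = False
Step 2: (False) ↔ J: true when both sides have same truth value.
Result: False ↔ False = True

True


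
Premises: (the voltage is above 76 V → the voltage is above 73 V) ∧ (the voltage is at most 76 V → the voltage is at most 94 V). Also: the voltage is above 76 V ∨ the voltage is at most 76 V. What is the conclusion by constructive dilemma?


Constructive dilemma: (P → Q) ∧ (R → S), P ∨ R ⊢ Q ∨ S
Premise 1: the voltage is above 76 V → the voltage is above 73 V
Premise 2: the voltage is at most 76 V → the voltage is at most 94 V
Premise 3: the voltage is above 76 V ∨ the voltage is at most 76 V
Case 1: Assuming the voltage is above 76 V, then by Premise 1, the voltage is above 73 V.
Case 2: Assuming the voltage is at most 76 V, then by Premise 2, the voltage is at most 94 V.
Since one of the voltage is above 76 V or the voltage is at most 76 V must hold, we get the voltage is above 73 V or the voltage is at most 94 V.

The voltage is above 73 V or the voltage is at most 94 V.


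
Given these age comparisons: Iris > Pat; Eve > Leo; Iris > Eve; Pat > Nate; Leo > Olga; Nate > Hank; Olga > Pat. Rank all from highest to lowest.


Constraints: Iris > Pat; Eve > Leo; Iris > Eve; Pat > Nate; Leo > Olga; Nate > Hank; Olga > Pat
Method: at each step, the next-highest is the one remaining person who never appears on the smaller side of a constraint between remaining people.
  Step 1: remaining {Pat, Nate, Leo, Eve, Hank, Olga, Iris}; on the smaller side: {Pat, Nate, Leo, Eve, Hank, Olga} → Iris is next (Iris > Pat; Iris > Eve).
  Step 2: remaining {Pat, Nate, Leo, Eve, Hank, Olga}; on the smaller side: {Pat, Nate, Leo, Hank, Olga} → Eve is next (Eve > Leo).
  Step 3: remaining {Pat, Nate, Leo, Hank, Olga}; on the smaller side: {Pat, Nate, Hank, Olga} → Leo is next (Leo > Olga).
  Step 4: remaining {Pat, Nate, Hank, Olga}; on the smaller side: {Pat, Nate, Hank} → Olga is next (Olga > Pat).
  Step 5: remaining {Pat, Nate, Hank}; on the smaller side: {Nate, Hank} → Pat is next (Pat > Nate).
  Step 6: remaining {Nate, Hank}; on the smaller side: {Hank} → Nate is next (Nate > Hank).
  Step 7: only Hank remains → lowest.
Final ranking (highest to lowest):

Iris > Eve > Leo > Olga > Pat > Nate > Hank
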